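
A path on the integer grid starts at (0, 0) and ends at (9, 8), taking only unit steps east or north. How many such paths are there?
Number of paths = 24310

A monotone lattice path from (0, 0) to (9, 8) consists of 9 east steps and 8 north steps in some order, so it is determined by which 9 of the 17 steps are east. The count is C(17, 9) = 24310.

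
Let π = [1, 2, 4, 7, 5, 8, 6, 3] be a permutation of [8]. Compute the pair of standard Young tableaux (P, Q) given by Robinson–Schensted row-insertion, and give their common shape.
P = [1, 2, 3, 5, 6] / [4, 8] / [7];  Q = [1, 2, 3, 4, 6] / [5, 7] / [8];  common shape = (5, 2, 1)

Row-insert the values π_1, π_2, … into P one at a time, bumping the leftmost entry strictly greater than the inserted value down to the next row. The recording tableau Q records, in position (i, j), the step at which that cell was added to P.
  Insert 1 (step 1): P = [1];  Q = [1]
  Insert 2 (step 2): P = [1, 2];  Q = [1, 2]
  Insert 4 (step 3): P = [1, 2, 4];  Q = [1, 2, 3]
  Insert 7 (step 4): P = [1, 2, 4, 7];  Q = [1, 2, 3, 4]
  Insert 5 (step 5): P = [1, 2, 4, 5] / [7];  Q = [1, 2, 3, 4] / [5]
  Insert 8 (step 6): P = [1, 2, 4, 5, 8] / [7];  Q = [1, 2, 3, 4, 6] / [5]
  Insert 6 (step 7): P = [1, 2, 4, 5, 6] / [7, 8];  Q = [1, 2, 3, 4, 6] / [5, 7]
  Insert 3 (step 8): P = [1, 2, 3, 5, 6] / [4, 8] / [7];  Q = [1, 2, 3, 4, 6] / [5, 7] / [8]
Final shape: (5, 2, 1).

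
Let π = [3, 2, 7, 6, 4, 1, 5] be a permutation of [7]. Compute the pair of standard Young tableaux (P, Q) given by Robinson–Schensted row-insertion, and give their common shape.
P = [1, 4, 5] / [2, 6] / [3] / [7];  Q = [1, 3, 7] / [2, 4] / [5] / [6];  common shape = (3, 2, 1, 1)

Row-insert the values π_1, π_2, … into P one at a time, bumping the leftmost entry strictly greater than the inserted value down to the next row. The recording tableau Q records, in position (i, j), the step at which that cell was added to P.
  Insert 3 (step 1): P = [3];  Q = [1]
  Insert 2 (step 2): P = [2] / [3];  Q = [1] / [2]
  Insert 7 (step 3): P = [2, 7] / [3];  Q = [1, 3] / [2]
  Insert 6 (step 4): P = [2, 6] / [3, 7];  Q = [1, 3] / [2, 4]
  Insert 4 (step 5): P = [2, 4] / [3, 6] / [7];  Q = [1, 3] / [2, 4] / [5]
  Insert 1 (step 6): P = [1, 4] / [2, 6] / [3] / [7];  Q = [1, 3] / [2, 4] / [5] / [6]
  Insert 5 (step 7): P = [1, 4, 5] / [2, 6] / [3] / [7];  Q = [1, 3, 7] / [2, 4] / [5] / [6]
Final shape: (3, 2, 1, 1).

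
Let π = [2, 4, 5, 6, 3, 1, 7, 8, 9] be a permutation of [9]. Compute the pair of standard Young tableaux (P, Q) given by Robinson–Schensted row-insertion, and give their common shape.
P = [1, 3, 5, 6, 7, 8, 9] / [2] / [4];  Q = [1, 2, 3, 4, 7, 8, 9] / [5] / [6];  common shape = (7, 1, 1)

Row-insert the values π_1, π_2, … into P one at a time, bumping the leftmost entry strictly greater than the inserted value down to the next row. The recording tableau Q records, in position (i, j), the step at which that cell was added to P.
  Insert 2 (step 1): P = [2];  Q = [1]
  Insert 4 (step 2): P = [2, 4];  Q = [1, 2]
  Insert 5 (step 3): P = [2, 4, 5];  Q = [1, 2, 3]
  Insert 6 (step 4): P = [2, 4, 5, 6];  Q = [1, 2, 3, 4]
  Insert 3 (step 5): P = [2, 3, 5, 6] / [4];  Q = [1, 2, 3, 4] / [5]
  Insert 1 (step 6): P = [1, 3, 5, 6] / [2] / [4];  Q = [1, 2, 3, 4] / [5] / [6]
  Insert 7 (step 7): P = [1, 3, 5, 6, 7] / [2] / [4];  Q = [1, 2, 3, 4, 7] / [5] / [6]
  Insert 8 (step 8): P = [1, 3, 5, 6, 7, 8] / [2] / [4];  Q = [1, 2, 3, 4, 7, 8] / [5] / [6]
  Insert 9 (step 9): P = [1, 3, 5, 6, 7, 8, 9] / [2] / [4];  Q = [1, 2, 3, 4, 7, 8, 9] / [5] / [6]
Final shape: (7, 1, 1).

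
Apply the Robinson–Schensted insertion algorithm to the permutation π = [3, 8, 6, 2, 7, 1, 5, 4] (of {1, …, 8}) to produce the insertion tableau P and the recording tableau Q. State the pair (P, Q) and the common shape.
P = [1, 4, 7] / [2, 5] / [3, 6] / [8];  Q = [1, 2, 5] / [3, 7] / [4, 8] / [6];  common shape = (3, 2, 2, 1)

Row-insert the values π_1, π_2, … into P one at a time, bumping the leftmost entry strictly greater than the inserted value down to the next row. The recording tableau Q records, in position (i, j), the step at which that cell was added to P.
  Insert 3 (step 1): P = [3];  Q = [1]
  Insert 8 (step 2): P = [3, 8];  Q = [1, 2]
  Insert 6 (step 3): P = [3, 6] / [8];  Q = [1, 2] / [3]
  Insert 2 (step 4): P = [2, 6] / [3] / [8];  Q = [1, 2] / [3] / [4]
  Insert 7 (step 5): P = [2, 6, 7] / [3] / [8];  Q = [1, 2, 5] / [3] / [4]
  Insert 1 (step 6): P = [1, 6, 7] / [2] / [3] / [8];  Q = [1, 2, 5] / [3] / [4] / [6]
  Insert 5 (step 7): P = [1, 5, 7] / [2, 6] / [3] / [8];  Q = [1, 2, 5] / [3, 7] / [4] / [6]
  Insert 4 (step 8): P = [1, 4, 7] / [2, 5] / [3, 6] / [8];  Q = [1, 2, 5] / [3, 7] / [4, 8] / [6]
Final shape: (3, 2, 2, 1).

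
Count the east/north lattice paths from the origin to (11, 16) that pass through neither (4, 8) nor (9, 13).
Number of paths = 6125770

Inclusion–exclusion. Total paths: C(27, 11) = 13037895. Through P₁: C(12, 4)·C(15, 7) = 3185325. Through P₂: C(22, 9)·C(5, 2) = 4974200. Since P₁ is strictly southwest of P₂, a monotone path through both must visit P₁ then P₂; paths through both = C(12, 4)·C(10, 5)·C(5, 2) = 1247400. Avoid both = 13037895 − 3185325 − 4974200 + 1247400 = 6125770.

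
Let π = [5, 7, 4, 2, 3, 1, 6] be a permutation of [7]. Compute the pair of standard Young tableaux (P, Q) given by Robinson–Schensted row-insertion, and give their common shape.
P = [1, 3, 6] / [2, 7] / [4] / [5];  Q = [1, 2, 7] / [3, 5] / [4] / [6];  common shape = (3, 2, 1, 1)

Row-insert the values π_1, π_2, … into P one at a time, bumping the leftmost entry strictly greater than the inserted value down to the next row. The recording tableau Q records, in position (i, j), the step at which that cell was added to P.
  Insert 5 (step 1): P = [5];  Q = [1]
  Insert 7 (step 2): P = [5, 7];  Q = [1, 2]
  Insert 4 (step 3): P = [4, 7] / [5];  Q = [1, 2] / [3]
  Insert 2 (step 4): P = [2, 7] / [4] / [5];  Q = [1, 2] / [3] / [4]
  Insert 3 (step 5): P = [2, 3] / [4, 7] / [5];  Q = [1, 2] / [3, 5] / [4]
  Insert 1 (step 6): P = [1, 3] / [2, 7] / [4] / [5];  Q = [1, 2] / [3, 5] / [4] / [6]
  Insert 6 (step 7): P = [1, 3, 6] / [2, 7] / [4] / [5];  Q = [1, 2, 7] / [3, 5] / [4] / [6]
Final shape: (3, 2, 1, 1).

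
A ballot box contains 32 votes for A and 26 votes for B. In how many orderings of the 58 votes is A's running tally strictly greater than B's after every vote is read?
Strict-lead orderings = 2291416680811797

Total orderings of the 58 votes with 32 for A: C(58, 32) = 22150361247847371. By the Bertrand ballot formula (Cycle Lemma / reflection principle), the number of orderings in which A is strictly ahead of B throughout is (p − q)/(p + q) · C(p + q, p) = (32 − 26)/(32 + 26) · 22150361247847371 = 2291416680811797.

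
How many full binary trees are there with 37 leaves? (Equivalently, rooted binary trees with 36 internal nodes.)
C_36 = 11959798385860453492

These full binary trees are counted by the Catalan number C_n = (1/(n + 1)) · C(2n, n). For n = 36: C_36 = (1/37) · C(72, 36) = 442512540276836779204/37 = 11959798385860453492.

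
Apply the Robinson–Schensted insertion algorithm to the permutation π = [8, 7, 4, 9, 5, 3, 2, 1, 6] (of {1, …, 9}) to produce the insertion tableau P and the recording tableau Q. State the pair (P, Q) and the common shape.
P = [1, 5, 6] / [2, 9] / [3] / [4] / [7] / [8];  Q = [1, 4, 9] / [2, 5] / [3] / [6] / [7] / [8];  common shape = (3, 2, 1, 1, 1, 1)

Row-insert the values π_1, π_2, … into P one at a time, bumping the leftmost entry strictly greater than the inserted value down to the next row. The recording tableau Q records, in position (i, j), the step at which that cell was added to P.
  Insert 8 (step 1): P = [8];  Q = [1]
  Insert 7 (step 2): P = [7] / [8];  Q = [1] / [2]
  Insert 4 (step 3): P = [4] / [7] / [8];  Q = [1] / [2] / [3]
  Insert 9 (step 4): P = [4, 9] / [7] / [8];  Q = [1, 4] / [2] / [3]
  Insert 5 (step 5): P = [4, 5] / [7, 9] / [8];  Q = [1, 4] / [2, 5] / [3]
  Insert 3 (step 6): P = [3, 5] / [4, 9] / [7] / [8];  Q = [1, 4] / [2, 5] / [3] / [6]
  Insert 2 (step 7): P = [2, 5] / [3, 9] / [4] / [7] / [8];  Q = [1, 4] / [2, 5] / [3] / [6] / [7]
  Insert 1 (step 8): P = [1, 5] / [2, 9] / [3] / [4] / [7] / [8];  Q = [1, 4] / [2, 5] / [3] / [6] / [7] / [8]
  Insert 6 (step 9): P = [1, 5, 6] / [2, 9] / [3] / [4] / [7] / [8];  Q = [1, 4, 9] / [2, 5] / [3] / [6] / [7] / [8]
Final shape: (3, 2, 1, 1, 1, 1).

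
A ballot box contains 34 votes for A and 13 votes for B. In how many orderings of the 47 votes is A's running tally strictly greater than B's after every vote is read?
Strict-lead orderings = 62855613135

Total orderings of the 47 votes with 34 for A: C(47, 34) = 140676848445. By the Bertrand ballot formula (Cycle Lemma / reflection principle), the number of orderings in which A is strictly ahead of B throughout is (p − q)/(p + q) · C(p + q, p) = (34 − 13)/(34 + 13) · 140676848445 = 62855613135.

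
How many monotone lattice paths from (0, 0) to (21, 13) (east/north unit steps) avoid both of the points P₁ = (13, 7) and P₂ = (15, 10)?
Number of paths = 485732160

Inclusion–exclusion. Total paths: C(34, 21) = 927983760. Through P₁: C(20, 13)·C(14, 8) = 232792560. Through P₂: C(25, 15)·C(9, 6) = 274575840. Since P₁ is strictly southwest of P₂, a monotone path through both must visit P₁ then P₂; paths through both = C(20, 13)·C(5, 2)·C(9, 6) = 65116800. Avoid both = 927983760 − 232792560 − 274575840 + 65116800 = 485732160.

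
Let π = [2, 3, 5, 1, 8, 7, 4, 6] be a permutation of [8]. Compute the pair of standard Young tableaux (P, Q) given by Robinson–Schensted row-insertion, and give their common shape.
P = [1, 3, 4, 6] / [2, 5, 7] / [8];  Q = [1, 2, 3, 5] / [4, 6, 8] / [7];  common shape = (4, 3, 1)

Row-insert the values π_1, π_2, … into P one at a time, bumping the leftmost entry strictly greater than the inserted value down to the next row. The recording tableau Q records, in position (i, j), the step at which that cell was added to P.
  Insert 2 (step 1): P = [2];  Q = [1]
  Insert 3 (step 2): P = [2, 3];  Q = [1, 2]
  Insert 5 (step 3): P = [2, 3, 5];  Q = [1, 2, 3]
  Insert 1 (step 4): P = [1, 3, 5] / [2];  Q = [1, 2, 3] / [4]
  Insert 8 (step 5): P = [1, 3, 5, 8] / [2];  Q = [1, 2, 3, 5] / [4]
  Insert 7 (step 6): P = [1, 3, 5, 7] / [2, 8];  Q = [1, 2, 3, 5] / [4, 6]
  Insert 4 (step 7): P = [1, 3, 4, 7] / [2, 5] / [8];  Q = [1, 2, 3, 5] / [4, 6] / [7]
  Insert 6 (step 8): P = [1, 3, 4, 6] / [2, 5, 7] / [8];  Q = [1, 2, 3, 5] / [4, 6, 8] / [7]
Final shape: (4, 3, 1).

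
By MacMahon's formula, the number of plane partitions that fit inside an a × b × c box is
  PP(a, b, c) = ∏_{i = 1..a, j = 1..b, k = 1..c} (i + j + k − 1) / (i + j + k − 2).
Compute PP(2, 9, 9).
PP(2, 9, 9) = 449141836

Evaluate the triple product over i = 1..2, j = 1..9, k = 1..9. The factors are (2/1) · (3/2) · (4/3) · (5/4) · (6/5) · (7/6) · (8/7) · (9/8) · … (162 factors total). The numerators and denominators telescope so the product is an integer; carrying out the multiplication exactly gives PP(2, 9, 9) = 449141836.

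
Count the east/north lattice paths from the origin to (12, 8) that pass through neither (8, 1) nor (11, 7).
Number of paths = 60864

Inclusion–exclusion. Total paths: C(20, 12) = 125970. Through P₁: C(9, 8)·C(11, 4) = 2970. Through P₂: C(18, 11)·C(2, 1) = 63648. Since P₁ is strictly southwest of P₂, a monotone path through both must visit P₁ then P₂; paths through both = C(9, 8)·C(9, 3)·C(2, 1) = 1512. Avoid both = 125970 − 2970 − 63648 + 1512 = 60864.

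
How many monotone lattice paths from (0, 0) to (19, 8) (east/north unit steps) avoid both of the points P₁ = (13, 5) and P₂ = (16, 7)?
Number of paths = 862455

Inclusion–exclusion. Total paths: C(27, 19) = 2220075. Through P₁: C(18, 13)·C(9, 6) = 719712. Through P₂: C(23, 16)·C(4, 3) = 980628. Since P₁ is strictly southwest of P₂, a monotone path through both must visit P₁ then P₂; paths through both = C(18, 13)·C(5, 3)·C(4, 3) = 342720. Avoid both = 2220075 − 719712 − 980628 + 342720 = 862455.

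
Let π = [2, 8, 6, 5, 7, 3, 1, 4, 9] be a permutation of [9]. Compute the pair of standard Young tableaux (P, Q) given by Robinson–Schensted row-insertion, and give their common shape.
P = [1, 3, 4, 9] / [2, 7] / [5] / [6] / [8];  Q = [1, 2, 5, 9] / [3, 8] / [4] / [6] / [7];  common shape = (4, 2, 1, 1, 1)

Row-insert the values π_1, π_2, … into P one at a time, bumping the leftmost entry strictly greater than the inserted value down to the next row. The recording tableau Q records, in position (i, j), the step at which that cell was added to P.
  Insert 2 (step 1): P = [2];  Q = [1]
  Insert 8 (step 2): P = [2, 8];  Q = [1, 2]
  Insert 6 (step 3): P = [2, 6] / [8];  Q = [1, 2] / [3]
  Insert 5 (step 4): P = [2, 5] / [6] / [8];  Q = [1, 2] / [3] / [4]
  Insert 7 (step 5): P = [2, 5, 7] / [6] / [8];  Q = [1, 2, 5] / [3] / [4]
  Insert 3 (step 6): P = [2, 3, 7] / [5] / [6] / [8];  Q = [1, 2, 5] / [3] / [4] / [6]
  Insert 1 (step 7): P = [1, 3, 7] / [2] / [5] / [6] / [8];  Q = [1, 2, 5] / [3] / [4] / [6] / [7]
  Insert 4 (step 8): P = [1, 3, 4] / [2, 7] / [5] / [6] / [8];  Q = [1, 2, 5] / [3, 8] / [4] / [6] / [7]
  Insert 9 (step 9): P = [1, 3, 4, 9] / [2, 7] / [5] / [6] / [8];  Q = [1, 2, 5, 9] / [3, 8] / [4] / [6] / [7]
Final shape: (4, 2, 1, 1, 1).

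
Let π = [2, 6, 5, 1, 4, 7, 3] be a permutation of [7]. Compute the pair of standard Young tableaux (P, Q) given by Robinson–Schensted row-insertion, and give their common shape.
P = [1, 3, 7] / [2, 4] / [5] / [6];  Q = [1, 2, 6] / [3, 5] / [4] / [7];  common shape = (3, 2, 1, 1)

Row-insert the values π_1, π_2, … into P one at a time, bumping the leftmost entry strictly greater than the inserted value down to the next row. The recording tableau Q records, in position (i, j), the step at which that cell was added to P.
  Insert 2 (step 1): P = [2];  Q = [1]
  Insert 6 (step 2): P = [2, 6];  Q = [1, 2]
  Insert 5 (step 3): P = [2, 5] / [6];  Q = [1, 2] / [3]
  Insert 1 (step 4): P = [1, 5] / [2] / [6];  Q = [1, 2] / [3] / [4]
  Insert 4 (step 5): P = [1, 4] / [2, 5] / [6];  Q = [1, 2] / [3, 5] / [4]
  Insert 7 (step 6): P = [1, 4, 7] / [2, 5] / [6];  Q = [1, 2, 6] / [3, 5] / [4]
  Insert 3 (step 7): P = [1, 3, 7] / [2, 4] / [5] / [6];  Q = [1, 2, 6] / [3, 5] / [4] / [7]
Final shape: (3, 2, 1, 1).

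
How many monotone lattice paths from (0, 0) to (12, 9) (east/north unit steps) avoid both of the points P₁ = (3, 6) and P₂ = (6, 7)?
Number of paths = 236810

Inclusion–exclusion. Total paths: C(21, 12) = 293930. Through P₁: C(9, 3)·C(12, 9) = 18480. Through P₂: C(13, 6)·C(8, 6) = 48048. Since P₁ is strictly southwest of P₂, a monotone path through both must visit P₁ then P₂; paths through both = C(9, 3)·C(4, 3)·C(8, 6) = 9408. Avoid both = 293930 − 18480 − 48048 + 9408 = 236810.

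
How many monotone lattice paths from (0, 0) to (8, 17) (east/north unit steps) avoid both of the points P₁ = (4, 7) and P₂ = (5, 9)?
Number of paths = 584265

Inclusion–exclusion. Total paths: C(25, 8) = 1081575. Through P₁: C(11, 4)·C(14, 4) = 330330. Through P₂: C(14, 5)·C(11, 3) = 330330. Since P₁ is strictly southwest of P₂, a monotone path through both must visit P₁ then P₂; paths through both = C(11, 4)·C(3, 1)·C(11, 3) = 163350. Avoid both = 1081575 − 330330 − 330330 + 163350 = 584265.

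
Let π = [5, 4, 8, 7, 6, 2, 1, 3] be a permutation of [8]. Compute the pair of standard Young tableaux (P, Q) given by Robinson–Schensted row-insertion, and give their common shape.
P = [1, 3] / [2, 6] / [4, 7] / [5] / [8];  Q = [1, 3] / [2, 4] / [5, 8] / [6] / [7];  common shape = (2, 2, 2, 1, 1)

Row-insert the values π_1, π_2, … into P one at a time, bumping the leftmost entry strictly greater than the inserted value down to the next row. The recording tableau Q records, in position (i, j), the step at which that cell was added to P.
  Insert 5 (step 1): P = [5];  Q = [1]
  Insert 4 (step 2): P = [4] / [5];  Q = [1] / [2]
  Insert 8 (step 3): P = [4, 8] / [5];  Q = [1, 3] / [2]
  Insert 7 (step 4): P = [4, 7] / [5, 8];  Q = [1, 3] / [2, 4]
  Insert 6 (step 5): P = [4, 6] / [5, 7] / [8];  Q = [1, 3] / [2, 4] / [5]
  Insert 2 (step 6): P = [2, 6] / [4, 7] / [5] / [8];  Q = [1, 3] / [2, 4] / [5] / [6]
  Insert 1 (step 7): P = [1, 6] / [2, 7] / [4] / [5] / [8];  Q = [1, 3] / [2, 4] / [5] / [6] / [7]
  Insert 3 (step 8): P = [1, 3] / [2, 6] / [4, 7] / [5] / [8];  Q = [1, 3] / [2, 4] / [5, 8] / [6] / [7]
Final shape: (2, 2, 2, 1, 1).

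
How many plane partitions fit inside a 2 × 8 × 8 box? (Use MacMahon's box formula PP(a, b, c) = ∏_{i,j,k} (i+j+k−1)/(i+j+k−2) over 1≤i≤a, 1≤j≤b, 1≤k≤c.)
PP(2, 8, 8) = 34763300

Evaluate the triple product over i = 1..2, j = 1..8, k = 1..8. The factors are (2/1) · (3/2) · (4/3) · (5/4) · (6/5) · (7/6) · (8/7) · (9/8) · … (128 factors total). The numerators and denominators telescope so the product is an integer; carrying out the multiplication exactly gives PP(2, 8, 8) = 34763300.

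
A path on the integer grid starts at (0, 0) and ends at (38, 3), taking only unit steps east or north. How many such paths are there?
Number of paths = 10660

A monotone lattice path from (0, 0) to (38, 3) consists of 38 east steps and 3 north steps in some order, so it is determined by which 38 of the 41 steps are east. The count is C(41, 38) = 10660.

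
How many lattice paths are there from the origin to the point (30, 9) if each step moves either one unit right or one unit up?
Number of paths = 211915132

A monotone lattice path from (0, 0) to (30, 9) consists of 30 east steps and 9 north steps in some order, so it is determined by which 30 of the 39 steps are east. The count is C(39, 30) = 211915132.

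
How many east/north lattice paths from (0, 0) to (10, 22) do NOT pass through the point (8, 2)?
Number of paths = 64501845

Total paths from (0, 0) to (10, 22): C(32, 10) = 64512240. Paths through (8, 2): (paths (0, 0) → (8, 2)) × (paths (8, 2) → (10, 22)) = C(10, 8) · C(22, 2) = 45 · 231 = 10395. Avoidance count = 64512240 − 10395 = 64501845.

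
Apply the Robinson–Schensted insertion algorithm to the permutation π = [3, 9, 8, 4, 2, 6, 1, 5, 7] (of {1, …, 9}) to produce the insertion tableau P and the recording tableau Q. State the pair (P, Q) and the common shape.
P = [1, 4, 5, 7] / [2, 6] / [3] / [8] / [9];  Q = [1, 2, 6, 9] / [3, 8] / [4] / [5] / [7];  common shape = (4, 2, 1, 1, 1)

Row-insert the values π_1, π_2, … into P one at a time, bumping the leftmost entry strictly greater than the inserted value down to the next row. The recording tableau Q records, in position (i, j), the step at which that cell was added to P.
  Insert 3 (step 1): P = [3];  Q = [1]
  Insert 9 (step 2): P = [3, 9];  Q = [1, 2]
  Insert 8 (step 3): P = [3, 8] / [9];  Q = [1, 2] / [3]
  Insert 4 (step 4): P = [3, 4] / [8] / [9];  Q = [1, 2] / [3] / [4]
  Insert 2 (step 5): P = [2, 4] / [3] / [8] / [9];  Q = [1, 2] / [3] / [4] / [5]
  Insert 6 (step 6): P = [2, 4, 6] / [3] / [8] / [9];  Q = [1, 2, 6] / [3] / [4] / [5]
  Insert 1 (step 7): P = [1, 4, 6] / [2] / [3] / [8] / [9];  Q = [1, 2, 6] / [3] / [4] / [5] / [7]
  Insert 5 (step 8): P = [1, 4, 5] / [2, 6] / [3] / [8] / [9];  Q = [1, 2, 6] / [3, 8] / [4] / [5] / [7]
  Insert 7 (step 9): P = [1, 4, 5, 7] / [2, 6] / [3] / [8] / [9];  Q = [1, 2, 6, 9] / [3, 8] / [4] / [5] / [7]
Final shape: (4, 2, 1, 1, 1).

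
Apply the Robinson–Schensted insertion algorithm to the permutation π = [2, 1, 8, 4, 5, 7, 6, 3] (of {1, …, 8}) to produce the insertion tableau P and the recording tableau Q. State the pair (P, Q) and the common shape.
P = [1, 3, 5, 6] / [2, 4] / [7] / [8];  Q = [1, 3, 5, 6] / [2, 4] / [7] / [8];  common shape = (4, 2, 1, 1)

Row-insert the values π_1, π_2, … into P one at a time, bumping the leftmost entry strictly greater than the inserted value down to the next row. The recording tableau Q records, in position (i, j), the step at which that cell was added to P.
  Insert 2 (step 1): P = [2];  Q = [1]
  Insert 1 (step 2): P = [1] / [2];  Q = [1] / [2]
  Insert 8 (step 3): P = [1, 8] / [2];  Q = [1, 3] / [2]
  Insert 4 (step 4): P = [1, 4] / [2, 8];  Q = [1, 3] / [2, 4]
  Insert 5 (step 5): P = [1, 4, 5] / [2, 8];  Q = [1, 3, 5] / [2, 4]
  Insert 7 (step 6): P = [1, 4, 5, 7] / [2, 8];  Q = [1, 3, 5, 6] / [2, 4]
  Insert 6 (step 7): P = [1, 4, 5, 6] / [2, 7] / [8];  Q = [1, 3, 5, 6] / [2, 4] / [7]
  Insert 3 (step 8): P = [1, 3, 5, 6] / [2, 4] / [7] / [8];  Q = [1, 3, 5, 6] / [2, 4] / [7] / [8]
Final shape: (4, 2, 1, 1).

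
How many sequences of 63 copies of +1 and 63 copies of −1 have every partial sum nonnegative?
C_63 = 94295850558771979787935384946380125

These ballot sequences are counted by the Catalan number C_n = (1/(n + 1)) · C(2n, n). For n = 63: C_63 = (1/64) · C(126, 63) = 6034934435761406706427864636568328000/64 = 94295850558771979787935384946380125.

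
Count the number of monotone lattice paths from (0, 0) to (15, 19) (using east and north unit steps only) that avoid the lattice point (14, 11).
Number of paths = 1815850920

Total paths from (0, 0) to (15, 19): C(34, 15) = 1855967520. Paths through (14, 11): (paths (0, 0) → (14, 11)) × (paths (14, 11) → (15, 19)) = C(25, 14) · C(9, 1) = 4457400 · 9 = 40116600. Avoidance count = 1855967520 − 40116600 = 1815850920.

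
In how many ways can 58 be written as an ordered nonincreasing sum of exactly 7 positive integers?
p(58, 7 parts) = 19928

Partitions of n into exactly k parts are in bijection with partitions of n − k into at most k parts (subtract 1 from each part). So p(58, exactly 7) = p(51, parts ≤ 7). Computing via the recurrence p(m, j) = p(m, j−1) + p(m−j, j) gives 19928.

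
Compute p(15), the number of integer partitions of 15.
p(15) = 176

Compute p(n) via the recurrence p(n, m) = p(n, m−1) + p(n−m, m), where p(n, m) counts partitions of n with all parts ≤ m and p(n) = p(n, n). The base cases are p(0, m) = 1 and p(n, 0) = 0 for n > 0. Filling the table yields p(15) = 176. (Euler's pentagonal recurrence is an alternative.)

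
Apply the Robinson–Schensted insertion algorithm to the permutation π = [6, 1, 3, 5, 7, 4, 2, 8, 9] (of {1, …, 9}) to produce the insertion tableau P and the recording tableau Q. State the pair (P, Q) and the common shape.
P = [1, 2, 4, 7, 8, 9] / [3] / [5] / [6];  Q = [1, 3, 4, 5, 8, 9] / [2] / [6] / [7];  common shape = (6, 1, 1, 1)

Row-insert the values π_1, π_2, … into P one at a time, bumping the leftmost entry strictly greater than the inserted value down to the next row. The recording tableau Q records, in position (i, j), the step at which that cell was added to P.
  Insert 6 (step 1): P = [6];  Q = [1]
  Insert 1 (step 2): P = [1] / [6];  Q = [1] / [2]
  Insert 3 (step 3): P = [1, 3] / [6];  Q = [1, 3] / [2]
  Insert 5 (step 4): P = [1, 3, 5] / [6];  Q = [1, 3, 4] / [2]
  Insert 7 (step 5): P = [1, 3, 5, 7] / [6];  Q = [1, 3, 4, 5] / [2]
  Insert 4 (step 6): P = [1, 3, 4, 7] / [5] / [6];  Q = [1, 3, 4, 5] / [2] / [6]
  Insert 2 (step 7): P = [1, 2, 4, 7] / [3] / [5] / [6];  Q = [1, 3, 4, 5] / [2] / [6] / [7]
  Insert 8 (step 8): P = [1, 2, 4, 7, 8] / [3] / [5] / [6];  Q = [1, 3, 4, 5, 8] / [2] / [6] / [7]
  Insert 9 (step 9): P = [1, 2, 4, 7, 8, 9] / [3] / [5] / [6];  Q = [1, 3, 4, 5, 8, 9] / [2] / [6] / [7]
Final shape: (6, 1, 1, 1).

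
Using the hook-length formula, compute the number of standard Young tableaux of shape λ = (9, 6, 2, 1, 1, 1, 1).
# SYT of shape (9, 6, 2, 1, 1, 1, 1) = 148140720

Hook-length formula: f^λ = n! / Π hook(c), product over all cells c of the Young diagram. For λ = (9, 6, 2, 1, 1, 1, 1), n = 21 boxes. Hook lengths by row (left-to-right, top-to-bottom): [15, 10, 8, 7, 6, 5, 3, 2, 1]; [11, 6, 4, 3, 2, 1]; [6, 1]; [4]; [3]; [2]; [1]. Product of hooks = 344881152000. So f^λ = 21! / 344881152000 = 51090942171709440000 / 344881152000 = 148140720.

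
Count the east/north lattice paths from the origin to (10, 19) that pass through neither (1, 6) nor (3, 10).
Number of paths = 14477430

Inclusion–exclusion. Total paths: C(29, 10) = 20030010. Through P₁: C(7, 1)·C(22, 9) = 3481940. Through P₂: C(13, 3)·C(16, 7) = 3271840. Since P₁ is strictly southwest of P₂, a monotone path through both must visit P₁ then P₂; paths through both = C(7, 1)·C(6, 2)·C(16, 7) = 1201200. Avoid both = 20030010 − 3481940 − 3271840 + 1201200 = 14477430.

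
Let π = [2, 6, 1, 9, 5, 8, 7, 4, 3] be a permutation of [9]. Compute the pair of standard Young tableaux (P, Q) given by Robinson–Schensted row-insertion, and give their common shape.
P = [1, 3, 7] / [2, 4, 8] / [5] / [6] / [9];  Q = [1, 2, 4] / [3, 5, 6] / [7] / [8] / [9];  common shape = (3, 3, 1, 1, 1)

Row-insert the values π_1, π_2, … into P one at a time, bumping the leftmost entry strictly greater than the inserted value down to the next row. The recording tableau Q records, in position (i, j), the step at which that cell was added to P.
  Insert 2 (step 1): P = [2];  Q = [1]
  Insert 6 (step 2): P = [2, 6];  Q = [1, 2]
  Insert 1 (step 3): P = [1, 6] / [2];  Q = [1, 2] / [3]
  Insert 9 (step 4): P = [1, 6, 9] / [2];  Q = [1, 2, 4] / [3]
  Insert 5 (step 5): P = [1, 5, 9] / [2, 6];  Q = [1, 2, 4] / [3, 5]
  Insert 8 (step 6): P = [1, 5, 8] / [2, 6, 9];  Q = [1, 2, 4] / [3, 5, 6]
  Insert 7 (step 7): P = [1, 5, 7] / [2, 6, 8] / [9];  Q = [1, 2, 4] / [3, 5, 6] / [7]
  Insert 4 (step 8): P = [1, 4, 7] / [2, 5, 8] / [6] / [9];  Q = [1, 2, 4] / [3, 5, 6] / [7] / [8]
  Insert 3 (step 9): P = [1, 3, 7] / [2, 4, 8] / [5] / [6] / [9];  Q = [1, 2, 4] / [3, 5, 6] / [7] / [8] / [9]
Final shape: (3, 3, 1, 1, 1).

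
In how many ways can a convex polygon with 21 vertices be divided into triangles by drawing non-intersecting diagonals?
C_19 = 1767263190

These polygon triangulations are counted by the Catalan number C_n = (1/(n + 1)) · C(2n, n). For n = 19: C_19 = (1/20) · C(38, 19) = 35345263800/20 = 1767263190.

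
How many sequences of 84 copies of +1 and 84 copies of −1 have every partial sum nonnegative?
C_84 = 270557451039395118028642463289168566420671280440

These ballot sequences are counted by the Catalan number C_n = (1/(n + 1)) · C(2n, n). For n = 84: C_84 = (1/85) · C(168, 84) = 22997383338348585032434609379579328145757058837400/85 = 270557451039395118028642463289168566420671280440.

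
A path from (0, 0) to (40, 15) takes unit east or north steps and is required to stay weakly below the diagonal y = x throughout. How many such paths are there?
Number of paths = 7546151552940

By the reflection principle (André's argument), the number of monotone paths to (40, 15) with n ≤ m that never go above y = x is C(55, 40) − C(55, 41) = 11899700525790 − 4353548972850 = 7546151552940.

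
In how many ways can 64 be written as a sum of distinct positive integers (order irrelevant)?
q(64) = 16444

A partition into distinct parts is a strictly decreasing sequence summing to n. The recurrence d(n, m) = d(n, m−1) + d(n−m, m−1) (use part m at most once) with q(n) = d(n, n) gives q(64) = 16444. (Euler's theorem: # distinct-part partitions = # odd-part partitions.)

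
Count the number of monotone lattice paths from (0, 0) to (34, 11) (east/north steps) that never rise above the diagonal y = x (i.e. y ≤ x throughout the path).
Number of paths = 6960408624

By the reflection principle (André's argument), the number of monotone paths to (34, 11) with n ≤ m that never go above y = x is C(45, 34) − C(45, 35) = 10150595910 − 3190187286 = 6960408624.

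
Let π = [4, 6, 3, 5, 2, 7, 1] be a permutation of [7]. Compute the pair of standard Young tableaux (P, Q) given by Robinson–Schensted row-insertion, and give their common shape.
P = [1, 5, 7] / [2, 6] / [3] / [4];  Q = [1, 2, 6] / [3, 4] / [5] / [7];  common shape = (3, 2, 1, 1)

Row-insert the values π_1, π_2, … into P one at a time, bumping the leftmost entry strictly greater than the inserted value down to the next row. The recording tableau Q records, in position (i, j), the step at which that cell was added to P.
  Insert 4 (step 1): P = [4];  Q = [1]
  Insert 6 (step 2): P = [4, 6];  Q = [1, 2]
  Insert 3 (step 3): P = [3, 6] / [4];  Q = [1, 2] / [3]
  Insert 5 (step 4): P = [3, 5] / [4, 6];  Q = [1, 2] / [3, 4]
  Insert 2 (step 5): P = [2, 5] / [3, 6] / [4];  Q = [1, 2] / [3, 4] / [5]
  Insert 7 (step 6): P = [2, 5, 7] / [3, 6] / [4];  Q = [1, 2, 6] / [3, 4] / [5]
  Insert 1 (step 7): P = [1, 5, 7] / [2, 6] / [3] / [4];  Q = [1, 2, 6] / [3, 4] / [5] / [7]
Final shape: (3, 2, 1, 1).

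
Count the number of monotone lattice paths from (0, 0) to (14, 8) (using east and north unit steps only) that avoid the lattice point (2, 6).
Number of paths = 317222

Total paths from (0, 0) to (14, 8): C(22, 14) = 319770. Paths through (2, 6): (paths (0, 0) → (2, 6)) × (paths (2, 6) → (14, 8)) = C(8, 2) · C(14, 12) = 28 · 91 = 2548. Avoidance count = 319770 − 2548 = 317222.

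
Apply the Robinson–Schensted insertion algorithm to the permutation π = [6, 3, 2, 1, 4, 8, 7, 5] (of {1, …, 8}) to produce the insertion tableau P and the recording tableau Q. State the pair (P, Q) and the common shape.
P = [1, 4, 5] / [2, 7] / [3, 8] / [6];  Q = [1, 5, 6] / [2, 7] / [3, 8] / [4];  common shape = (3, 2, 2, 1)

Row-insert the values π_1, π_2, … into P one at a time, bumping the leftmost entry strictly greater than the inserted value down to the next row. The recording tableau Q records, in position (i, j), the step at which that cell was added to P.
  Insert 6 (step 1): P = [6];  Q = [1]
  Insert 3 (step 2): P = [3] / [6];  Q = [1] / [2]
  Insert 2 (step 3): P = [2] / [3] / [6];  Q = [1] / [2] / [3]
  Insert 1 (step 4): P = [1] / [2] / [3] / [6];  Q = [1] / [2] / [3] / [4]
  Insert 4 (step 5): P = [1, 4] / [2] / [3] / [6];  Q = [1, 5] / [2] / [3] / [4]
  Insert 8 (step 6): P = [1, 4, 8] / [2] / [3] / [6];  Q = [1, 5, 6] / [2] / [3] / [4]
  Insert 7 (step 7): P = [1, 4, 7] / [2, 8] / [3] / [6];  Q = [1, 5, 6] / [2, 7] / [3] / [4]
  Insert 5 (step 8): P = [1, 4, 5] / [2, 7] / [3, 8] / [6];  Q = [1, 5, 6] / [2, 7] / [3, 8] / [4]
Final shape: (3, 2, 2, 1).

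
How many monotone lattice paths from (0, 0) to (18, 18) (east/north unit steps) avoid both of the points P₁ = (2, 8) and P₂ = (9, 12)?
Number of paths = 7439311825

Inclusion–exclusion. Total paths: C(36, 18) = 9075135300. Through P₁: C(10, 2)·C(26, 16) = 239028075. Through P₂: C(21, 9)·C(15, 9) = 1471119650. Since P₁ is strictly southwest of P₂, a monotone path through both must visit P₁ then P₂; paths through both = C(10, 2)·C(11, 7)·C(15, 9) = 74324250. Avoid both = 9075135300 − 239028075 − 1471119650 + 74324250 = 7439311825.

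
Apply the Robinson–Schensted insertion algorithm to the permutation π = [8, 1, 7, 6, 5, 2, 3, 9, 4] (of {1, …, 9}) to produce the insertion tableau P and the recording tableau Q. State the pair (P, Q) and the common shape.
P = [1, 2, 3, 4] / [5, 9] / [6] / [7] / [8];  Q = [1, 3, 7, 8] / [2, 9] / [4] / [5] / [6];  common shape = (4, 2, 1, 1, 1)

Row-insert the values π_1, π_2, … into P one at a time, bumping the leftmost entry strictly greater than the inserted value down to the next row. The recording tableau Q records, in position (i, j), the step at which that cell was added to P.
  Insert 8 (step 1): P = [8];  Q = [1]
  Insert 1 (step 2): P = [1] / [8];  Q = [1] / [2]
  Insert 7 (step 3): P = [1, 7] / [8];  Q = [1, 3] / [2]
  Insert 6 (step 4): P = [1, 6] / [7] / [8];  Q = [1, 3] / [2] / [4]
  Insert 5 (step 5): P = [1, 5] / [6] / [7] / [8];  Q = [1, 3] / [2] / [4] / [5]
  Insert 2 (step 6): P = [1, 2] / [5] / [6] / [7] / [8];  Q = [1, 3] / [2] / [4] / [5] / [6]
  Insert 3 (step 7): P = [1, 2, 3] / [5] / [6] / [7] / [8];  Q = [1, 3, 7] / [2] / [4] / [5] / [6]
  Insert 9 (step 8): P = [1, 2, 3, 9] / [5] / [6] / [7] / [8];  Q = [1, 3, 7, 8] / [2] / [4] / [5] / [6]
  Insert 4 (step 9): P = [1, 2, 3, 4] / [5, 9] / [6] / [7] / [8];  Q = [1, 3, 7, 8] / [2, 9] / [4] / [5] / [6]
Final shape: (4, 2, 1, 1, 1).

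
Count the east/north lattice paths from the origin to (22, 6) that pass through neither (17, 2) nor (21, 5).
Number of paths = 235604

Inclusion–exclusion. Total paths: C(28, 22) = 376740. Through P₁: C(19, 17)·C(9, 5) = 21546. Through P₂: C(26, 21)·C(2, 1) = 131560. Since P₁ is strictly southwest of P₂, a monotone path through both must visit P₁ then P₂; paths through both = C(19, 17)·C(7, 4)·C(2, 1) = 11970. Avoid both = 376740 − 21546 − 131560 + 11970 = 235604.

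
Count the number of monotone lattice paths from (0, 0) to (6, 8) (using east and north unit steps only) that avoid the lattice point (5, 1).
Number of paths = 2955

Total paths from (0, 0) to (6, 8): C(14, 6) = 3003. Paths through (5, 1): (paths (0, 0) → (5, 1)) × (paths (5, 1) → (6, 8)) = C(6, 5) · C(8, 1) = 6 · 8 = 48. Avoidance count = 3003 − 48 = 2955.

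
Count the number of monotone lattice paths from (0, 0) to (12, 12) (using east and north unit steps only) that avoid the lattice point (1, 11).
Number of paths = 2704012

Total paths from (0, 0) to (12, 12): C(24, 12) = 2704156. Paths through (1, 11): (paths (0, 0) → (1, 11)) × (paths (1, 11) → (12, 12)) = C(12, 1) · C(12, 11) = 12 · 12 = 144. Avoidance count = 2704156 − 144 = 2704012.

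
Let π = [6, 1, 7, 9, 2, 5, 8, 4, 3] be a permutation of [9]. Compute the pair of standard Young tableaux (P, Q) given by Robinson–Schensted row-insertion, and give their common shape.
P = [1, 2, 3, 8] / [4, 7, 9] / [5] / [6];  Q = [1, 3, 4, 7] / [2, 5, 6] / [8] / [9];  common shape = (4, 3, 1, 1)

Row-insert the values π_1, π_2, … into P one at a time, bumping the leftmost entry strictly greater than the inserted value down to the next row. The recording tableau Q records, in position (i, j), the step at which that cell was added to P.
  Insert 6 (step 1): P = [6];  Q = [1]
  Insert 1 (step 2): P = [1] / [6];  Q = [1] / [2]
  Insert 7 (step 3): P = [1, 7] / [6];  Q = [1, 3] / [2]
  Insert 9 (step 4): P = [1, 7, 9] / [6];  Q = [1, 3, 4] / [2]
  Insert 2 (step 5): P = [1, 2, 9] / [6, 7];  Q = [1, 3, 4] / [2, 5]
  Insert 5 (step 6): P = [1, 2, 5] / [6, 7, 9];  Q = [1, 3, 4] / [2, 5, 6]
  Insert 8 (step 7): P = [1, 2, 5, 8] / [6, 7, 9];  Q = [1, 3, 4, 7] / [2, 5, 6]
  Insert 4 (step 8): P = [1, 2, 4, 8] / [5, 7, 9] / [6];  Q = [1, 3, 4, 7] / [2, 5, 6] / [8]
  Insert 3 (step 9): P = [1, 2, 3, 8] / [4, 7, 9] / [5] / [6];  Q = [1, 3, 4, 7] / [2, 5, 6] / [8] / [9]
Final shape: (4, 3, 1, 1).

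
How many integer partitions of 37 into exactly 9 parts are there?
p(37, 9 parts) = 2194

Partitions of n into exactly k parts are in bijection with partitions of n − k into at most k parts (subtract 1 from each part). So p(37, exactly 9) = p(28, parts ≤ 9). Computing via the recurrence p(m, j) = p(m, j−1) + p(m−j, j) gives 2194.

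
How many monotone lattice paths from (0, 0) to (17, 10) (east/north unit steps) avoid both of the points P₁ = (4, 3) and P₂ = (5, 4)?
Number of paths = 4683501

Inclusion–exclusion. Total paths: C(27, 17) = 8436285. Through P₁: C(7, 4)·C(20, 13) = 2713200. Through P₂: C(9, 5)·C(18, 12) = 2339064. Since P₁ is strictly southwest of P₂, a monotone path through both must visit P₁ then P₂; paths through both = C(7, 4)·C(2, 1)·C(18, 12) = 1299480. Avoid both = 8436285 − 2713200 − 2339064 + 1299480 = 4683501.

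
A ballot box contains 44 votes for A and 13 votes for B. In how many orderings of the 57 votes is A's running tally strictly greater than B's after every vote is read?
Strict-lead orderings = 1331529425100

Total orderings of the 57 votes with 44 for A: C(57, 44) = 2448296039700. By the Bertrand ballot formula (Cycle Lemma / reflection principle), the number of orderings in which A is strictly ahead of B throughout is (p − q)/(p + q) · C(p + q, p) = (44 − 13)/(44 + 13) · 2448296039700 = 1331529425100.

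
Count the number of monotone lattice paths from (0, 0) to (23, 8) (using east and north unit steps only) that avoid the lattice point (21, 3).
Number of paths = 7846221

Total paths from (0, 0) to (23, 8): C(31, 23) = 7888725. Paths through (21, 3): (paths (0, 0) → (21, 3)) × (paths (21, 3) → (23, 8)) = C(24, 21) · C(7, 2) = 2024 · 21 = 42504. Avoidance count = 7888725 − 42504 = 7846221.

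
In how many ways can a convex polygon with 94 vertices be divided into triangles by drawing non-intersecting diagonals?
C_92 = 15487357822491889407128326963778343232013931127835600

These polygon triangulations are counted by the Catalan number C_n = (1/(n + 1)) · C(2n, n). For n = 92: C_92 = (1/93) · C(184, 92) = 1440324277491745714862934407631385920577295594888710800/93 = 15487357822491889407128326963778343232013931127835600.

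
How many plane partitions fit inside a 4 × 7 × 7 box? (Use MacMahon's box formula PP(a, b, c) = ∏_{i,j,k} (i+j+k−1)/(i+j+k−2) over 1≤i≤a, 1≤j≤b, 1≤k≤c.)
PP(4, 7, 7) = 142174944340

Evaluate the triple product over i = 1..4, j = 1..7, k = 1..7. The factors are (2/1) · (3/2) · (4/3) · (5/4) · (6/5) · (7/6) · (8/7) · (3/2) · … (196 factors total). The numerators and denominators telescope so the product is an integer; carrying out the multiplication exactly gives PP(4, 7, 7) = 142174944340.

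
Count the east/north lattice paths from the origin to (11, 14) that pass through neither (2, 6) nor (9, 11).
Number of paths = 2318880

Inclusion–exclusion. Total paths: C(25, 11) = 4457400. Through P₁: C(8, 2)·C(17, 9) = 680680. Through P₂: C(20, 9)·C(5, 2) = 1679600. Since P₁ is strictly southwest of P₂, a monotone path through both must visit P₁ then P₂; paths through both = C(8, 2)·C(12, 7)·C(5, 2) = 221760. Avoid both = 4457400 − 680680 − 1679600 + 221760 = 2318880.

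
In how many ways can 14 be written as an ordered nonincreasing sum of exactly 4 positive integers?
p(14, 4 parts) = 23

Partitions of n into exactly k parts ↔ partitions of n − k into at most k parts (subtract 1 from each part). For n = 14, k = 4, the partitions are: 11+1+1+1, 10+2+1+1, 9+3+1+1, 9+2+2+1, 8+4+1+1, 8+3+2+1, 8+2+2+2, 7+5+1+1, 7+4+2+1, 7+3+3+1, 7+3+2+2, 6+6+1+1, 6+5+2+1, 6+4+3+1, 6+4+2+2, 6+3+3+2, 5+5+3+1, 5+5+2+2, 5+4+4+1, 5+4+3+2, 5+3+3+3, 4+4+4+2, 4+4+3+3. Count = 23.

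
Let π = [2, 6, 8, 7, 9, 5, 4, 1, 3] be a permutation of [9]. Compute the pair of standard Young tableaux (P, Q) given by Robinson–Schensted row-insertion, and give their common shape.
P = [1, 3, 7, 9] / [2, 4] / [5] / [6] / [8];  Q = [1, 2, 3, 5] / [4, 9] / [6] / [7] / [8];  common shape = (4, 2, 1, 1, 1)

Row-insert the values π_1, π_2, … into P one at a time, bumping the leftmost entry strictly greater than the inserted value down to the next row. The recording tableau Q records, in position (i, j), the step at which that cell was added to P.
  Insert 2 (step 1): P = [2];  Q = [1]
  Insert 6 (step 2): P = [2, 6];  Q = [1, 2]
  Insert 8 (step 3): P = [2, 6, 8];  Q = [1, 2, 3]
  Insert 7 (step 4): P = [2, 6, 7] / [8];  Q = [1, 2, 3] / [4]
  Insert 9 (step 5): P = [2, 6, 7, 9] / [8];  Q = [1, 2, 3, 5] / [4]
  Insert 5 (step 6): P = [2, 5, 7, 9] / [6] / [8];  Q = [1, 2, 3, 5] / [4] / [6]
  Insert 4 (step 7): P = [2, 4, 7, 9] / [5] / [6] / [8];  Q = [1, 2, 3, 5] / [4] / [6] / [7]
  Insert 1 (step 8): P = [1, 4, 7, 9] / [2] / [5] / [6] / [8];  Q = [1, 2, 3, 5] / [4] / [6] / [7] / [8]
  Insert 3 (step 9): P = [1, 3, 7, 9] / [2, 4] / [5] / [6] / [8];  Q = [1, 2, 3, 5] / [4, 9] / [6] / [7] / [8]
Final shape: (4, 2, 1, 1, 1).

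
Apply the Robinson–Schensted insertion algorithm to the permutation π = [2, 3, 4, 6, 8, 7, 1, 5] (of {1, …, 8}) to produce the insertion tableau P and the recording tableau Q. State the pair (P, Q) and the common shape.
P = [1, 3, 4, 5, 7] / [2, 6] / [8];  Q = [1, 2, 3, 4, 5] / [6, 8] / [7];  common shape = (5, 2, 1)

Row-insert the values π_1, π_2, … into P one at a time, bumping the leftmost entry strictly greater than the inserted value down to the next row. The recording tableau Q records, in position (i, j), the step at which that cell was added to P.
  Insert 2 (step 1): P = [2];  Q = [1]
  Insert 3 (step 2): P = [2, 3];  Q = [1, 2]
  Insert 4 (step 3): P = [2, 3, 4];  Q = [1, 2, 3]
  Insert 6 (step 4): P = [2, 3, 4, 6];  Q = [1, 2, 3, 4]
  Insert 8 (step 5): P = [2, 3, 4, 6, 8];  Q = [1, 2, 3, 4, 5]
  Insert 7 (step 6): P = [2, 3, 4, 6, 7] / [8];  Q = [1, 2, 3, 4, 5] / [6]
  Insert 1 (step 7): P = [1, 3, 4, 6, 7] / [2] / [8];  Q = [1, 2, 3, 4, 5] / [6] / [7]
  Insert 5 (step 8): P = [1, 3, 4, 5, 7] / [2, 6] / [8];  Q = [1, 2, 3, 4, 5] / [6, 8] / [7]
Final shape: (5, 2, 1).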